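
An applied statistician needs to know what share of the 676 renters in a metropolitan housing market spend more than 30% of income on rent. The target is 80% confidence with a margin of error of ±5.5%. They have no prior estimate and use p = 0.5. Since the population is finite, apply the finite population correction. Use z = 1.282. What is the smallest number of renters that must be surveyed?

114

Unadjusted: n₀ = 1.282² × 0.50 × 0.50 / 0.055² ≈ 135.83, so n₀ = 136.
Finite population correction with N = 676: n = n₀ / (1 + (n₀−1)/N) = 136 / (1 + 135/676) = 136 / 1.1997 ≈ 113.36.
Rounding up, n = 114.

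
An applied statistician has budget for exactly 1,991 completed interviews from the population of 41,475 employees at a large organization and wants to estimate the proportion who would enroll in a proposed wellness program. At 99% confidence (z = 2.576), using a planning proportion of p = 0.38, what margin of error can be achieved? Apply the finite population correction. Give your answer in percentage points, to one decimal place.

Finite-population factor: (N−n)/(N−1) = (41475−1991)/(41475−1) = 0.9520.
SE(p̂) = √[p(1−p)/n · (N−n)/(N−1)] = √[0.2356/1991 × 0.9520] = 0.01061.
E = z × SE = 2.576 × 0.01061 = 0.02734 ≈ 2.7 percentage points.

2.7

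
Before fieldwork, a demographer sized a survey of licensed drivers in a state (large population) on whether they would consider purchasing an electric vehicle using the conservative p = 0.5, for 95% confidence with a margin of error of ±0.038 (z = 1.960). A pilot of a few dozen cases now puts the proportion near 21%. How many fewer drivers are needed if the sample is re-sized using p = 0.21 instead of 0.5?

224

Conservative (p = 0.5): n = 1.960² × 0.25 / 0.038² ≈ 665.10 → 666.
Using p = 0.21: p(1−p) = 0.1659, so n = 1.960² × 0.1659 / 0.038² ≈ 441.36 → 442.
Reduction: 666 − 442 = 224.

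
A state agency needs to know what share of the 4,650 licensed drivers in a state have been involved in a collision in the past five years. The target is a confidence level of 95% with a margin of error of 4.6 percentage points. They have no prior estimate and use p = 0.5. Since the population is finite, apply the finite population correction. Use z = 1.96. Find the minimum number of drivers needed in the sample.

Unadjusted: n₀ = 1.96² × 0.50 × 0.50 / 0.046² ≈ 453.88, so n₀ = 454.
Finite population correction with N = 4,650: n = n₀ / (1 + (n₀−1)/N) = 454 / (1 + 453/4650) = 454 / 1.0974 ≈ 413.70.
Rounding up, n = 414.

414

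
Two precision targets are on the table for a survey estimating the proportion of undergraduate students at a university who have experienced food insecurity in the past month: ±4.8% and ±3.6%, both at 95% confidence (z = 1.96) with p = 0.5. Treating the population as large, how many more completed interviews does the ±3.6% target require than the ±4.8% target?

At ±4.8%: n = 1.96² × 0.2500 / 0.048² ≈ 416.84 → 417.
At ±3.6%: n = 1.96² × 0.2500 / 0.036² ≈ 741.05 → 742.
Additional respondents: 742 − 417 = 325.

325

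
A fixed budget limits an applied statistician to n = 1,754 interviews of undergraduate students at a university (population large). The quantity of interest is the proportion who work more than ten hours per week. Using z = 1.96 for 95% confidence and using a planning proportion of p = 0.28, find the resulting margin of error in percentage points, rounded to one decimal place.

2.1

SE(p̂) = √[p(1−p)/n] = √[0.2016/1754] = 0.01072.
E = z × SE = 1.96 × 0.01072 = 0.02101, or 2.1 percentage points.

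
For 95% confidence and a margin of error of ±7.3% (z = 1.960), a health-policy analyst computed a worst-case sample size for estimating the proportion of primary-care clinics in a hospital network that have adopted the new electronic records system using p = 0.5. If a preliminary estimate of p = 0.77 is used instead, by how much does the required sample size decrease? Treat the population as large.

53

Conservative (p = 0.5): n = 1.960² × 0.25 / 0.073² ≈ 180.22 → 181.
Using p = 0.77: p(1−p) = 0.1771, so n = 1.960² × 0.1771 / 0.073² ≈ 127.67 → 128.
Reduction: 181 − 128 = 53.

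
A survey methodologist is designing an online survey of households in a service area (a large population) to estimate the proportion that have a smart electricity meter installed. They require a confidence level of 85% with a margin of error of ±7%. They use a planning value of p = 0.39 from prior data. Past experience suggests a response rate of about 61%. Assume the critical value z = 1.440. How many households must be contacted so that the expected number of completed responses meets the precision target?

166

Completed interviews needed: n₀ = 1.440² × 0.2379 / 0.070² ≈ 100.68 → 101.
At a 61% response rate, contacts needed = 101 / 0.61 ≈ 165.57 → 166.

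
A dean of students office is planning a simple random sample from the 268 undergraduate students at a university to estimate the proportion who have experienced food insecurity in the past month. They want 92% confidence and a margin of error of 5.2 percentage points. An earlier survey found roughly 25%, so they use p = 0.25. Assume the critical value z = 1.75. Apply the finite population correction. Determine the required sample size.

119

Unadjusted: n₀ = 1.75² × 0.25 × 0.75 / 0.052² ≈ 212.36, so n₀ = 213.
Finite population correction with N = 268: n = n₀ / (1 + (n₀−1)/N) = 213 / (1 + 212/268) = 213 / 1.7910 ≈ 118.93.
Rounding up, n = 119.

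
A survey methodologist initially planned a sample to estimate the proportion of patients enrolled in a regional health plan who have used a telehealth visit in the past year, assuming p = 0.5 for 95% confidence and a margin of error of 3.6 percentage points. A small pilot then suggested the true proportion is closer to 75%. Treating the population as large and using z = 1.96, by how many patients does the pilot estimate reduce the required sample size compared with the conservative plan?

186

Conservative (p = 0.5): n = 1.96² × 0.25 / 0.036² ≈ 741.05 → 742.
Using p = 0.75: p(1−p) = 0.1875, so n = 1.96² × 0.1875 / 0.036² ≈ 555.79 → 556.
Reduction: 742 − 556 = 186.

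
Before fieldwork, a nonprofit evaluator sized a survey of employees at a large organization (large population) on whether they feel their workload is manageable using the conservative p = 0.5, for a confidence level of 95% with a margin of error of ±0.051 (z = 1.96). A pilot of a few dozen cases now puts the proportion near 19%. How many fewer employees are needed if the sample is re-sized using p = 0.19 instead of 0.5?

142

Conservative (p = 0.5): n = 1.96² × 0.25 / 0.051² ≈ 369.24 → 370.
Using p = 0.19: p(1−p) = 0.1539, so n = 1.96² × 0.1539 / 0.051² ≈ 227.31 → 228.
Reduction: 370 − 228 = 142.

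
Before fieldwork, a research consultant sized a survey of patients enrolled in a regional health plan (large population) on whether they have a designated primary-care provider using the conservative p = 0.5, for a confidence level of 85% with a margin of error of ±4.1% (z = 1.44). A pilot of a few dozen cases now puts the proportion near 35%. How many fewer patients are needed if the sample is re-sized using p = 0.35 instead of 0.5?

Conservative (p = 0.5): n = 1.44² × 0.25 / 0.041² ≈ 308.39 → 309.
Using p = 0.35: p(1−p) = 0.2275, so n = 1.44² × 0.2275 / 0.041² ≈ 280.63 → 281.
Reduction: 309 − 281 = 28.

28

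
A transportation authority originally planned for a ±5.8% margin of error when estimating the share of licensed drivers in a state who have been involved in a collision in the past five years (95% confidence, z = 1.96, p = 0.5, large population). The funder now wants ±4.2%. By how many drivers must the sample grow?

259

At ±5.8%: n = 1.96² × 0.2500 / 0.058² ≈ 285.49 → 286.
At ±4.2%: n = 1.96² × 0.2500 / 0.042² ≈ 544.44 → 545.
Additional respondents: 545 − 286 = 259.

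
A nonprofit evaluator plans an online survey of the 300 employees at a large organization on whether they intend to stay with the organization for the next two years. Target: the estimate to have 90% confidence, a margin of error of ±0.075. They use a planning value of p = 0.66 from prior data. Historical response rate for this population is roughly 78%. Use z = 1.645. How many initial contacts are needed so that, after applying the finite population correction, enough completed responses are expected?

103

Completed interviews needed (unadjusted): n₀ = 1.645² × 0.2244 / 0.075² ≈ 107.95 → 108.
FPC for N = 300: n = 108 / (1 + 107/300) = 108 / 1.3567 ≈ 79.61 → 80.
At a 78% response rate, contacts needed = 80 / 0.78 ≈ 102.56 → 103.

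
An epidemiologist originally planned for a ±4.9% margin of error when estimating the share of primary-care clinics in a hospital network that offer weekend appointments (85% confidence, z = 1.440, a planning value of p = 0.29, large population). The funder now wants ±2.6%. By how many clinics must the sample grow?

At ±4.9%: n = 1.440² × 0.2059 / 0.049² ≈ 177.82 → 178.
At ±2.6%: n = 1.440² × 0.2059 / 0.026² ≈ 631.59 → 632.
Additional respondents: 632 − 178 = 454.

454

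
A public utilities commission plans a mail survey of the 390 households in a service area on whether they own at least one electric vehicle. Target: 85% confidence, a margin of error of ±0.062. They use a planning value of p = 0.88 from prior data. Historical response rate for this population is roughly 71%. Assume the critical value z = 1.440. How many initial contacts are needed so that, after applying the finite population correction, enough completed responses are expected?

71

Completed interviews needed (unadjusted): n₀ = 1.440² × 0.1056 / 0.062² ≈ 56.96 → 57.
FPC for N = 390: n = 57 / (1 + 56/390) = 57 / 1.1436 ≈ 49.84 → 50.
At a 71% response rate, contacts needed = 50 / 0.71 ≈ 70.42 → 71.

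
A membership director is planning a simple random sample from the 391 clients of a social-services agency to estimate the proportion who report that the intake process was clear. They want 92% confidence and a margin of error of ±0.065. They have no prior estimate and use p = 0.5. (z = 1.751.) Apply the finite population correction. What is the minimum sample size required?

Unadjusted: n₀ = 1.751² × 0.50 × 0.50 / 0.065² ≈ 181.42, so n₀ = 182.
Finite population correction with N = 391: n = n₀ / (1 + (n₀−1)/N) = 182 / (1 + 181/391) = 182 / 1.4629 ≈ 124.41.
Rounding up, n = 125.

125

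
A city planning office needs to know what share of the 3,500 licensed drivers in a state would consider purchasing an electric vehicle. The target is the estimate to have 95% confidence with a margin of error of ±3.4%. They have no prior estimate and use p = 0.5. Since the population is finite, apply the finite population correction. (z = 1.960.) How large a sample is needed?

Unadjusted: n₀ = 1.960² × 0.50 × 0.50 / 0.034² ≈ 830.80, so n₀ = 831.
Finite population correction with N = 3,500: n = n₀ / (1 + (n₀−1)/N) = 831 / (1 + 830/3500) = 831 / 1.2371 ≈ 671.71.
Rounding up, n = 672.

672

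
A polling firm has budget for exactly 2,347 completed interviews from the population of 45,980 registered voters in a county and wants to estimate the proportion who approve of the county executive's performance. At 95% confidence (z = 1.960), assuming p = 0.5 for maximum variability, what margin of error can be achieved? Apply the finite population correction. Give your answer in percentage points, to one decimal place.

2.0

Finite-population factor: (N−n)/(N−1) = (45980−2347)/(45980−1) = 0.9490.
SE(p̂) = √[p(1−p)/n · (N−n)/(N−1)] = √[0.2500/2347 × 0.9490] = 0.01005.
E = z × SE = 1.960 × 0.01005 = 0.01971 ≈ 2.0 percentage points.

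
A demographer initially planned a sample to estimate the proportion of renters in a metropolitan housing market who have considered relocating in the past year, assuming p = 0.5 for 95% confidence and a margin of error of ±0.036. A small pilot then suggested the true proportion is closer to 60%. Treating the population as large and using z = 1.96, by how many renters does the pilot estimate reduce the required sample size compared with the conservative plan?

30

Conservative (p = 0.5): n = 1.96² × 0.25 / 0.036² ≈ 741.05 → 742.
Using p = 0.60: p(1−p) = 0.2400, so n = 1.96² × 0.2400 / 0.036² ≈ 711.41 → 712.
Reduction: 742 − 712 = 30.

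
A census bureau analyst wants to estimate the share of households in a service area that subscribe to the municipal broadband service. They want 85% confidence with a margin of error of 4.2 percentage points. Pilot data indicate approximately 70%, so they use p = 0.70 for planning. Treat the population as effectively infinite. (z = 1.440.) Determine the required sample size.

With p = 0.70, p(1−p) = 0.2100.
n = z²·p(1−p)/E² = 1.440² × 0.2100 / 0.042² = 2.0736 × 0.2100 / 0.001764 ≈ 246.86.
Rounding up gives n = 247.

247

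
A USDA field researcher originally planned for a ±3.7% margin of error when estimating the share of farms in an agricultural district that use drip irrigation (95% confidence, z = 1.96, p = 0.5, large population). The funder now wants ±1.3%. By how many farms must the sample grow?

4981

At ±3.7%: n = 1.96² × 0.2500 / 0.037² ≈ 701.53 → 702.
At ±1.3%: n = 1.96² × 0.2500 / 0.013² ≈ 5682.84 → 5683.
Additional respondents: 5683 − 702 = 4981.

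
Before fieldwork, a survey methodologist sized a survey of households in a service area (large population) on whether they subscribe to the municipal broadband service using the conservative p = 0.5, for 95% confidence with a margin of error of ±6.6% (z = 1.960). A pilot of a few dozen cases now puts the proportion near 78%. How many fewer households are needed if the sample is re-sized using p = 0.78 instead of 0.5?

69

Conservative (p = 0.5): n = 1.960² × 0.25 / 0.066² ≈ 220.48 → 221.
Using p = 0.78: p(1−p) = 0.1716, so n = 1.960² × 0.1716 / 0.066² ≈ 151.34 → 152.
Reduction: 221 − 152 = 69.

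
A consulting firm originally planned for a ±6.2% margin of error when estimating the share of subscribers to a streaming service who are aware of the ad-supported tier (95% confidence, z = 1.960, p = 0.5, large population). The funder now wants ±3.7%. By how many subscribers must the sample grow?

452

At ±6.2%: n = 1.960² × 0.2500 / 0.062² ≈ 249.84 → 250.
At ±3.7%: n = 1.960² × 0.2500 / 0.037² ≈ 701.53 → 702.
Additional respondents: 702 − 250 = 452.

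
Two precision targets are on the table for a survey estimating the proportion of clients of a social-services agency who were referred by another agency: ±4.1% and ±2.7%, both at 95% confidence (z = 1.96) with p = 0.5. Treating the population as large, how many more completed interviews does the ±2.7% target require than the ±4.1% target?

At ±4.1%: n = 1.96² × 0.2500 / 0.041² ≈ 571.33 → 572.
At ±2.7%: n = 1.96² × 0.2500 / 0.027² ≈ 1317.42 → 1318.
Additional respondents: 1318 − 572 = 746.

746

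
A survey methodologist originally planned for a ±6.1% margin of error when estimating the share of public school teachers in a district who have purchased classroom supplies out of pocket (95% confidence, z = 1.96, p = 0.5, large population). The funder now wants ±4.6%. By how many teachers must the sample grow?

At ±6.1%: n = 1.96² × 0.2500 / 0.061² ≈ 258.10 → 259.
At ±4.6%: n = 1.96² × 0.2500 / 0.046² ≈ 453.88 → 454.
Additional respondents: 454 − 259 = 195.

195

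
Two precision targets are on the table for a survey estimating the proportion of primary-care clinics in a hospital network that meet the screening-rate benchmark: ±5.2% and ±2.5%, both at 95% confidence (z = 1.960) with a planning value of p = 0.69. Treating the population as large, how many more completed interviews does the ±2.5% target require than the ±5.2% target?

1011

At ±5.2%: n = 1.960² × 0.2139 / 0.052² ≈ 303.89 → 304.
At ±2.5%: n = 1.960² × 0.2139 / 0.025² ≈ 1314.75 → 1315.
Additional respondents: 1315 − 304 = 1011.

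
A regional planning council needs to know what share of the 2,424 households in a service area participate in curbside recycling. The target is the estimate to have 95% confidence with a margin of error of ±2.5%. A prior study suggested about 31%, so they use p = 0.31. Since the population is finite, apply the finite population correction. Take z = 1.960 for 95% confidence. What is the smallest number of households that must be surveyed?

853

Unadjusted: n₀ = 1.960² × 0.31 × 0.69 / 0.025² ≈ 1314.75, so n₀ = 1315.
Finite population correction with N = 2,424: n = n₀ / (1 + (n₀−1)/N) = 1315 / (1 + 1314/2424) = 1315 / 1.5421 ≈ 852.74.
Rounding up, n = 853.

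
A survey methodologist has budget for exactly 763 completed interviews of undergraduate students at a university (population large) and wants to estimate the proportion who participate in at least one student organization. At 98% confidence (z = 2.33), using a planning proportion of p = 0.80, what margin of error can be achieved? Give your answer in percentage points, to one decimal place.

SE(p̂) = √[p(1−p)/n] = √[0.1600/763] = 0.01448.
E = z × SE = 2.33 × 0.01448 = 0.03374, or 3.4 percentage points.

3.4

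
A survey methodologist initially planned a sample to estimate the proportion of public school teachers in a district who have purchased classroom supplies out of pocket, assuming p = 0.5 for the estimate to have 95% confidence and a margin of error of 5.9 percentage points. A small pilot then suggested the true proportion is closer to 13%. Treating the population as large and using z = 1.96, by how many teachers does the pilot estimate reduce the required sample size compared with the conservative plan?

Conservative (p = 0.5): n = 1.96² × 0.25 / 0.059² ≈ 275.90 → 276.
Using p = 0.13: p(1−p) = 0.1131, so n = 1.96² × 0.1131 / 0.059² ≈ 124.82 → 125.
Reduction: 276 − 125 = 151.

151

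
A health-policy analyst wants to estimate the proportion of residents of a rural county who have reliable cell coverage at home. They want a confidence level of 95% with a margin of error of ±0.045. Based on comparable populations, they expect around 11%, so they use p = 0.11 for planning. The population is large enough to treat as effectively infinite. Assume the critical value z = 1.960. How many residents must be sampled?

186

With p = 0.11, p(1−p) = 0.0979.
n = z²·p(1−p)/E² = 1.960² × 0.0979 / 0.045² = 3.8416 × 0.0979 / 0.002025 ≈ 185.72.
Rounding up gives n = 186.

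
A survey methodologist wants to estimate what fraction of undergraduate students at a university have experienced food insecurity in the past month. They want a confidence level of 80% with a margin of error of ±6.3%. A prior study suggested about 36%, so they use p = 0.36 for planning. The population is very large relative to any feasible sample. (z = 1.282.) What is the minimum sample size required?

With p = 0.36, p(1−p) = 0.2304.
n = z²·p(1−p)/E² = 1.282² × 0.2304 / 0.063² = 1.6435 × 0.2304 / 0.003969 ≈ 95.41.
Rounding up gives n = 96.

96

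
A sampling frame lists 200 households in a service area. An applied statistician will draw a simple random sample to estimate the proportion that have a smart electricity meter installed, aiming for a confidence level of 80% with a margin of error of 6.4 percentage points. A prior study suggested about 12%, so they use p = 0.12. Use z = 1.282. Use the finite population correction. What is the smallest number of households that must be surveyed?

36

Unadjusted: n₀ = 1.282² × 0.12 × 0.88 / 0.064² ≈ 42.37, so n₀ = 43.
Finite population correction with N = 200: n = n₀ / (1 + (n₀−1)/N) = 43 / (1 + 42/200) = 43 / 1.2100 ≈ 35.54.
Rounding up, n = 36.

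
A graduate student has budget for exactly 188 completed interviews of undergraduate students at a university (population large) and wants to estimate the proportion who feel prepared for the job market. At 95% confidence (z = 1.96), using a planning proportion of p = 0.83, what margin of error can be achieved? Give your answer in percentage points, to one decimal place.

SE(p̂) = √[p(1−p)/n] = √[0.1411/188] = 0.02740.
E = z × SE = 1.96 × 0.02740 = 0.05370, or 5.4 percentage points.

5.4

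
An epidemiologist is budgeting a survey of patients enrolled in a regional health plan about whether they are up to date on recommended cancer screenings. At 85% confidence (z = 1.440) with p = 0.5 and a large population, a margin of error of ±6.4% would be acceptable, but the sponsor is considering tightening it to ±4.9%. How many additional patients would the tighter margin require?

89

At ±6.4%: n = 1.440² × 0.2500 / 0.064² ≈ 126.56 → 127.
At ±4.9%: n = 1.440² × 0.2500 / 0.049² ≈ 215.91 → 216.
Additional respondents: 216 − 127 = 89.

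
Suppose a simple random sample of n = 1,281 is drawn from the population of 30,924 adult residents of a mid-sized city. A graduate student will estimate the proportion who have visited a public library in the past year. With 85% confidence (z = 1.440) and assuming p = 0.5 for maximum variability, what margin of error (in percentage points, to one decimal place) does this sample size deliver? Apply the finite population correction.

2.0

Finite-population factor: (N−n)/(N−1) = (30924−1281)/(30924−1) = 0.9586.
SE(p̂) = √[p(1−p)/n · (N−n)/(N−1)] = √[0.2500/1281 × 0.9586] = 0.01368.
E = z × SE = 1.440 × 0.01368 = 0.01970 ≈ 2.0 percentage points.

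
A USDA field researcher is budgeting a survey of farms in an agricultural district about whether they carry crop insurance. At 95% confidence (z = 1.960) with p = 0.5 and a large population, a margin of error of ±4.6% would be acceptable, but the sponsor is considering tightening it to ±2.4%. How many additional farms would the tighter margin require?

1214

At ±4.6%: n = 1.960² × 0.2500 / 0.046² ≈ 453.88 → 454.
At ±2.4%: n = 1.960² × 0.2500 / 0.024² ≈ 1667.36 → 1668.
Additional respondents: 1668 − 454 = 1214.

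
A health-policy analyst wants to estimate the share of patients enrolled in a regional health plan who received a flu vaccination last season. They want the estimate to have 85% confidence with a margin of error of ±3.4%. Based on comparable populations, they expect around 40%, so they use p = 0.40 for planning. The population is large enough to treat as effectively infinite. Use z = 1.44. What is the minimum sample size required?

431

With p = 0.40, p(1−p) = 0.2400.
n = z²·p(1−p)/E² = 1.44² × 0.2400 / 0.034² = 2.0736 × 0.2400 / 0.001156 ≈ 430.51.
Rounding up gives n = 431.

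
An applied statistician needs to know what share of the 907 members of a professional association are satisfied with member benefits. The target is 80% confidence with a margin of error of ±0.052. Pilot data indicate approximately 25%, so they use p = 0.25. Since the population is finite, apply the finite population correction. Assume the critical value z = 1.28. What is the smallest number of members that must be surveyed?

Unadjusted: n₀ = 1.28² × 0.25 × 0.75 / 0.052² ≈ 113.61, so n₀ = 114.
Finite population correction with N = 907: n = n₀ / (1 + (n₀−1)/N) = 114 / (1 + 113/907) = 114 / 1.1246 ≈ 101.37.
Rounding up, n = 102.

102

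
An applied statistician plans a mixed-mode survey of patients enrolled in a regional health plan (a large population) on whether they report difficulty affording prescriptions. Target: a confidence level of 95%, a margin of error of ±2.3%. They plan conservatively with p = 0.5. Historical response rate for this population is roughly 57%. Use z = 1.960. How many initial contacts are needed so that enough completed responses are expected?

3186

Completed interviews needed: n₀ = 1.960² × 0.2500 / 0.023² ≈ 1815.50 → 1816.
At a 57% response rate, contacts needed = 1816 / 0.57 ≈ 3185.96 → 3186.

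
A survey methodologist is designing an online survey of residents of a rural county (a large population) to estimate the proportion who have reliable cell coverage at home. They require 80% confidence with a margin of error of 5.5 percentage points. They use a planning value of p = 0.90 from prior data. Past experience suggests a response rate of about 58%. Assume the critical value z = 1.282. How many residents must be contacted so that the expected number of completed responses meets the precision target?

85

Completed interviews needed: n₀ = 1.282² × 0.0900 / 0.055² ≈ 48.90 → 49.
At a 58% response rate, contacts needed = 49 / 0.58 ≈ 84.48 → 85.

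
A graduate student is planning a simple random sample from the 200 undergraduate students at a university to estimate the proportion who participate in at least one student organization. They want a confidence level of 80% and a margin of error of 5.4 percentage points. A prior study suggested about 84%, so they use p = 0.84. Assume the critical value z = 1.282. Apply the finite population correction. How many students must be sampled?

56

Unadjusted: n₀ = 1.282² × 0.84 × 0.16 / 0.054² ≈ 75.75, so n₀ = 76.
Finite population correction with N = 200: n = n₀ / (1 + (n₀−1)/N) = 76 / (1 + 75/200) = 76 / 1.3750 ≈ 55.27.
Rounding up, n = 56.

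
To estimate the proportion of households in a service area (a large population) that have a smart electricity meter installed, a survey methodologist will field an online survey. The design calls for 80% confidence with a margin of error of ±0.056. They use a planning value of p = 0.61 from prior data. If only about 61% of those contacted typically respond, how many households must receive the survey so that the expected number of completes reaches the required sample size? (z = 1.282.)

205

Completed interviews needed: n₀ = 1.282² × 0.2379 / 0.056² ≈ 124.68 → 125.
At a 61% response rate, contacts needed = 125 / 0.61 ≈ 204.92 → 205.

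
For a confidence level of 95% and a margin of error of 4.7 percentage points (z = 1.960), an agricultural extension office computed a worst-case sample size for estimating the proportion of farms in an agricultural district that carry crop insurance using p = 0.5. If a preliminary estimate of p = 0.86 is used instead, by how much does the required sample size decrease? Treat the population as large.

225

Conservative (p = 0.5): n = 1.960² × 0.25 / 0.047² ≈ 434.77 → 435.
Using p = 0.86: p(1−p) = 0.1204, so n = 1.960² × 0.1204 / 0.047² ≈ 209.38 → 210.
Reduction: 435 − 210 = 225.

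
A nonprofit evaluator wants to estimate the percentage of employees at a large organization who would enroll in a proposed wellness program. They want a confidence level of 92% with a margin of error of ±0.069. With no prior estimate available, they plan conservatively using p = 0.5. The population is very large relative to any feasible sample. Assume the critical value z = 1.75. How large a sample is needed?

With p = 0.5, p(1−p) = 0.25.
n = z²·p(1−p)/E² = 1.75² × 0.2500 / 0.069² = 3.0625 × 0.2500 / 0.004761 ≈ 160.81.
Rounding up gives n = 161.

161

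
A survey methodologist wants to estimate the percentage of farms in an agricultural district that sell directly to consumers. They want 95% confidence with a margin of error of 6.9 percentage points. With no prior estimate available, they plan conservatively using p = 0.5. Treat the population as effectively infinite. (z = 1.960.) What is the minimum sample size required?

With p = 0.5, p(1−p) = 0.25.
n = z²·p(1−p)/E² = 1.960² × 0.2500 / 0.069² = 3.8416 × 0.2500 / 0.004761 ≈ 201.72.
Rounding up gives n = 202.

202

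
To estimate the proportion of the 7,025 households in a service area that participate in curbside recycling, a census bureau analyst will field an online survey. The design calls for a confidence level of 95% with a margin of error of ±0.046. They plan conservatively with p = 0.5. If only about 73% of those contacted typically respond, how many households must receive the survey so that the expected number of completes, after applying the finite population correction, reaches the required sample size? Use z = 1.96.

585

Completed interviews needed (unadjusted): n₀ = 1.96² × 0.2500 / 0.046² ≈ 453.88 → 454.
FPC for N = 7,025: n = 454 / (1 + 453/7025) = 454 / 1.0645 ≈ 426.50 → 427.
At a 73% response rate, contacts needed = 427 / 0.73 ≈ 584.93 → 585.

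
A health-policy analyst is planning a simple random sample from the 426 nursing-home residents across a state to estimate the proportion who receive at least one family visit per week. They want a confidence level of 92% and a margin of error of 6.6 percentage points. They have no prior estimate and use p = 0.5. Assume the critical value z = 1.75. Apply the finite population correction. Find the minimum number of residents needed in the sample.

Unadjusted: n₀ = 1.75² × 0.50 × 0.50 / 0.066² ≈ 175.76, so n₀ = 176.
Finite population correction with N = 426: n = n₀ / (1 + (n₀−1)/N) = 176 / (1 + 175/426) = 176 / 1.4108 ≈ 124.75.
Rounding up, n = 125.

125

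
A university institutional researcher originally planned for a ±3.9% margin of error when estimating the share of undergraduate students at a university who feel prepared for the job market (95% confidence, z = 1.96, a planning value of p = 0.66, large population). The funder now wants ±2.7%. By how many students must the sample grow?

At ±3.9%: n = 1.96² × 0.2244 / 0.039² ≈ 566.77 → 567.
At ±2.7%: n = 1.96² × 0.2244 / 0.027² ≈ 1182.52 → 1183.
Additional respondents: 1183 − 567 = 616.

616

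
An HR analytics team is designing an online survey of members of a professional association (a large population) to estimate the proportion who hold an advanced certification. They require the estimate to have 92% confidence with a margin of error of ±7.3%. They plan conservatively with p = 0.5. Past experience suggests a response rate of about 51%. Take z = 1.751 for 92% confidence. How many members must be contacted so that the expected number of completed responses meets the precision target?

283

Completed interviews needed: n₀ = 1.751² × 0.2500 / 0.073² ≈ 143.84 → 144.
At a 51% response rate, contacts needed = 144 / 0.51 ≈ 282.35 → 283.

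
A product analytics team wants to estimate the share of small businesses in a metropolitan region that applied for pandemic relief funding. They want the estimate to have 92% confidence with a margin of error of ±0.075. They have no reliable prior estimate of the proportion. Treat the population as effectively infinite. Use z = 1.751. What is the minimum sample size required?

137

With no prior estimate, use p = 0.5, giving p(1−p) = 0.25.
n = z²·p(1−p)/E² = 1.751² × 0.2500 / 0.075² = 3.0660 × 0.2500 / 0.005625 ≈ 136.27.
Rounding up gives n = 137.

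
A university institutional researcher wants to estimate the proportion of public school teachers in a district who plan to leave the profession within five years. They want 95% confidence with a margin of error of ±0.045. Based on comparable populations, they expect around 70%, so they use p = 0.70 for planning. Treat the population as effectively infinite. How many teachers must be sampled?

399

For 95% confidence, z = 1.96.
With p = 0.70, p(1−p) = 0.2100.
n = z²·p(1−p)/E² = 1.96² × 0.2100 / 0.045² = 3.8416 × 0.2100 / 0.002025 ≈ 398.39.
Rounding up gives n = 399.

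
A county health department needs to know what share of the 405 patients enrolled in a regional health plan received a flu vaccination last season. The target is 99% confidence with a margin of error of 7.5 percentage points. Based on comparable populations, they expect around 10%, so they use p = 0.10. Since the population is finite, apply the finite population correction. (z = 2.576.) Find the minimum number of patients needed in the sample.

Unadjusted: n₀ = 2.576² × 0.10 × 0.90 / 0.075² ≈ 106.17, so n₀ = 107.
Finite population correction with N = 405: n = n₀ / (1 + (n₀−1)/N) = 107 / (1 + 106/405) = 107 / 1.2617 ≈ 84.80.
Rounding up, n = 85.

85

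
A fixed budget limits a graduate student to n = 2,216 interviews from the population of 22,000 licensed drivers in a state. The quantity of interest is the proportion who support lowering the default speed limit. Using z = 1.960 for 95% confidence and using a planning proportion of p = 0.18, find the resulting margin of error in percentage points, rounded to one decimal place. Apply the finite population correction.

Finite-population factor: (N−n)/(N−1) = (22000−2216)/(22000−1) = 0.8993.
SE(p̂) = √[p(1−p)/n · (N−n)/(N−1)] = √[0.1476/2216 × 0.8993] = 0.00774.
E = z × SE = 1.960 × 0.00774 = 0.01517 ≈ 1.5 percentage points.

1.5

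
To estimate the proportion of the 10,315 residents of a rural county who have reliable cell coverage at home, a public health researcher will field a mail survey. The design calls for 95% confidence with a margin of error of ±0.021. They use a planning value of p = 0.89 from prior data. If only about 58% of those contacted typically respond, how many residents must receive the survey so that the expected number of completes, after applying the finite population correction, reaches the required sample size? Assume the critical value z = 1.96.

1359

Completed interviews needed (unadjusted): n₀ = 1.96² × 0.0979 / 0.021² ≈ 852.82 → 853.
FPC for N = 10,315: n = 853 / (1 + 852/10315) = 853 / 1.0826 ≈ 787.92 → 788.
At a 58% response rate, contacts needed = 788 / 0.58 ≈ 1358.62 → 1359.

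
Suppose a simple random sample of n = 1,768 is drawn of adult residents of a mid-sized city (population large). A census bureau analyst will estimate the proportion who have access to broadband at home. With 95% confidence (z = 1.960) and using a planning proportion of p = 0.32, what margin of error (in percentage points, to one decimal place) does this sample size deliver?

2.2

SE(p̂) = √[p(1−p)/n] = √[0.2176/1768] = 0.01109.
E = z × SE = 1.960 × 0.01109 = 0.02174, or 2.2 percentage points.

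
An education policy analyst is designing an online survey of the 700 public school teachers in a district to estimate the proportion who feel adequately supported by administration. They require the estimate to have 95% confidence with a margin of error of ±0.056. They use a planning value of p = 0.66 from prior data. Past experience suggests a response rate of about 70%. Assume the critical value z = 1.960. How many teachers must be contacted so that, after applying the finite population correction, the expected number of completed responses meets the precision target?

Completed interviews needed (unadjusted): n₀ = 1.960² × 0.2244 / 0.056² ≈ 274.89 → 275.
FPC for N = 700: n = 275 / (1 + 274/700) = 275 / 1.3914 ≈ 197.64 → 198.
At a 70% response rate, contacts needed = 198 / 0.70 ≈ 282.86 → 283.

283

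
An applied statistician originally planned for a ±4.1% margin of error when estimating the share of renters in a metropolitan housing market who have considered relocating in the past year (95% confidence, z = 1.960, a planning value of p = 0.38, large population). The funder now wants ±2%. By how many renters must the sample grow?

1724

At ±4.1%: n = 1.960² × 0.2356 / 0.041² ≈ 538.42 → 539.
At ±2%: n = 1.960² × 0.2356 / 0.020² ≈ 2262.70 → 2263.
Additional respondents: 2263 − 539 = 1724.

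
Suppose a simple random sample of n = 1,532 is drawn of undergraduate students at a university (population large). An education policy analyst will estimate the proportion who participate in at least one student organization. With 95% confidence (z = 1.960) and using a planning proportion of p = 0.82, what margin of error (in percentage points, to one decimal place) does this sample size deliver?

SE(p̂) = √[p(1−p)/n] = √[0.1476/1532] = 0.00982.
E = z × SE = 1.960 × 0.00982 = 0.01924, or 1.9 percentage points.

1.9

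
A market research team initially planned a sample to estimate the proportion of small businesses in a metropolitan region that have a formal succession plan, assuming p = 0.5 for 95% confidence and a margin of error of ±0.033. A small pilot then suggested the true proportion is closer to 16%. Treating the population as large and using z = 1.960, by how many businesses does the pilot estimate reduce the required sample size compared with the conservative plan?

407

Conservative (p = 0.5): n = 1.960² × 0.25 / 0.033² ≈ 881.91 → 882.
Using p = 0.16: p(1−p) = 0.1344, so n = 1.960² × 0.1344 / 0.033² ≈ 474.11 → 475.
Reduction: 882 − 475 = 407.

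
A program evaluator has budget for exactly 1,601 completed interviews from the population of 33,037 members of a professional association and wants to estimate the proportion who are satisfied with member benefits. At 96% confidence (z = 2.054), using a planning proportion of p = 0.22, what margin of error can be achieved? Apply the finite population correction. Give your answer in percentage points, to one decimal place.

Finite-population factor: (N−n)/(N−1) = (33037−1601)/(33037−1) = 0.9516.
SE(p̂) = √[p(1−p)/n · (N−n)/(N−1)] = √[0.1716/1601 × 0.9516] = 0.01010.
E = z × SE = 2.054 × 0.01010 = 0.02074 ≈ 2.1 percentage points.

2.1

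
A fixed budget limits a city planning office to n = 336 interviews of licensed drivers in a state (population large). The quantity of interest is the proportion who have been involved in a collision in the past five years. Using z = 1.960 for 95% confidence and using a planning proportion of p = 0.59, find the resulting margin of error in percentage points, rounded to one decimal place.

SE(p̂) = √[p(1−p)/n] = √[0.2419/336] = 0.02683.
E = z × SE = 1.960 × 0.02683 = 0.05259, or 5.3 percentage points.

5.3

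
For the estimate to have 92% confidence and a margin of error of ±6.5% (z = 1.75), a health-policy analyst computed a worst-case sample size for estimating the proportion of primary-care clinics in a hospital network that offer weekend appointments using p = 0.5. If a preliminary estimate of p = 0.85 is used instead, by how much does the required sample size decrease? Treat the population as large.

Conservative (p = 0.5): n = 1.75² × 0.25 / 0.065² ≈ 181.21 → 182.
Using p = 0.85: p(1−p) = 0.1275, so n = 1.75² × 0.1275 / 0.065² ≈ 92.42 → 93.
Reduction: 182 − 93 = 89.

89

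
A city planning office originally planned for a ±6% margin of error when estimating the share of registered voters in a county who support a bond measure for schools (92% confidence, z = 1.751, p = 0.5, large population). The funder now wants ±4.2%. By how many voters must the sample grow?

222

At ±6%: n = 1.751² × 0.2500 / 0.060² ≈ 212.92 → 213.
At ±4.2%: n = 1.751² × 0.2500 / 0.042² ≈ 434.52 → 435.
Additional respondents: 435 − 213 = 222.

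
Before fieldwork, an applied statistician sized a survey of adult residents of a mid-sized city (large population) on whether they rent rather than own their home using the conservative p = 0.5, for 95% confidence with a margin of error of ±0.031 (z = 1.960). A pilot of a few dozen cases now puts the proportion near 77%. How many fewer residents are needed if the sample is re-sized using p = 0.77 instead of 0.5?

Conservative (p = 0.5): n = 1.960² × 0.25 / 0.031² ≈ 999.38 → 1000.
Using p = 0.77: p(1−p) = 0.1771, so n = 1.960² × 0.1771 / 0.031² ≈ 707.96 → 708.
Reduction: 1000 − 708 = 292.

292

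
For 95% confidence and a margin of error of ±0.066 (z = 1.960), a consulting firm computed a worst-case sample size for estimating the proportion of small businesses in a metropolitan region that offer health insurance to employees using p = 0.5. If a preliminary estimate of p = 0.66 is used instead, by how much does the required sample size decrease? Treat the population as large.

23

Conservative (p = 0.5): n = 1.960² × 0.25 / 0.066² ≈ 220.48 → 221.
Using p = 0.66: p(1−p) = 0.2244, so n = 1.960² × 0.2244 / 0.066² ≈ 197.90 → 198.
Reduction: 221 − 198 = 23.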